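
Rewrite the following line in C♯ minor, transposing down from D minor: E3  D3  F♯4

From D down to C♯ is a minor second; apply that to each pitch.
E3 becomes D#3
D3 becomes C#3
F#4 becomes E#4

D#3 C#3 E#4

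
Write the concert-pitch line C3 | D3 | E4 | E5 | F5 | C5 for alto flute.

F3 G3 A4 A5 Bb5 F5

Written C4 sounds as G3 on the alto flute, so concert pitches are written a perfect fourth up.
C3 → F3
D3 → G3
E4 → A4
E5 → A5
F5 → Bb5
C5 → F5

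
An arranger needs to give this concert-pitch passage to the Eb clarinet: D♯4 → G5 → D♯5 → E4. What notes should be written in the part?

B#3 E5 B#4 C#4

Written C4 sounds as Eb4 on the Eb clarinet, so concert pitches are written a minor third down.
D#4 -> B#3
G5 -> E5
D#5 -> B#4
E4 -> C#4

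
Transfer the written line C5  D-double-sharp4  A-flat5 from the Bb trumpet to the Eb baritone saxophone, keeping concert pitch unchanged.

G6 A##5 Eb7

First find concert pitch: the Bb trumpet sounds a major second below written, so C5 D-double-sharp4 A-flat5 sounds Bb4 C##4 Gb5.
Then write for Eb baritone saxophone: it sounds a major thirteenth below written, so the part must be a major thirteenth above concert.
Bb4 → G6
C##4 → A##5
Gb5 → Eb7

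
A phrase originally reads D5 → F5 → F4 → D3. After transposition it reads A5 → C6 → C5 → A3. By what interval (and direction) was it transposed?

up a perfect fifth

Take the first pair: D5 → A5. D to A spans 5 letter names, so the interval is some kind of fifth.
D5 to A5 is 7 semitones, which makes it a perfect fifth; the second version is higher, so the direction is up.
Checking another pair — D3 → A3 — gives the same interval.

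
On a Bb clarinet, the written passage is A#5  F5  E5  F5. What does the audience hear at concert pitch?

G#5 Eb5 D5 Eb5

The Bb clarinet sounds a major second below written, so transpose each written note down a major second.
A#5 becomes G#5
F5 becomes Eb5
E5 becomes D5
F5 becomes Eb5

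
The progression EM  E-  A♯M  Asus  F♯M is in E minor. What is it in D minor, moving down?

DM D- G#M Gsus EM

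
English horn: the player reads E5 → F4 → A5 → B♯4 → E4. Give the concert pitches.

A4 Bb3 D5 E#4 A3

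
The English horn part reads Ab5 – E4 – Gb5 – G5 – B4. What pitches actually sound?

Db5 A3 Cb5 C5 E4

The English horn sounds a perfect fifth below written, so transpose each written note down a perfect fifth.
Ab5 -> Db5
E4 -> A3
Gb5 -> Cb5
G5 -> C5
B4 -> E4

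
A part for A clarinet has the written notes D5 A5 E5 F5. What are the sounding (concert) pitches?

B4 F#5 C#5 D5

The A clarinet sounds a minor third below written, so transpose each written note down a minor third.
D5 gives B4
A5 gives F#5
E5 gives C#5
F5 gives D5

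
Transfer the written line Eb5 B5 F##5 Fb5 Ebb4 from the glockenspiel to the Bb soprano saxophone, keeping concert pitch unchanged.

F7 C#8 G##7 Gb7 Fb6

First find concert pitch: the glockenspiel sounds a perfect fifteenth above written, so Eb5 B5 F##5 Fb5 Ebb4 sounds Eb7 B7 F##7 Fb7 Ebb6.
Then write for Bb soprano saxophone: it sounds a major second below written, so the part must be a major second above concert.
Eb7 → F7
B7 → C#8
F##7 → G##7
Fb7 → Gb7
Ebb6 → Fb6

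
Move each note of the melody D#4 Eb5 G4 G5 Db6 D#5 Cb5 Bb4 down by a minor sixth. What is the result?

F##3 G4 B3 B4 F5 F##4 Eb4 D4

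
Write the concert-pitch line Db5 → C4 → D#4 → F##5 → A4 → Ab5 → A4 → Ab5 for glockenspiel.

Written C4 sounds as C6 on the glockenspiel, so concert pitches are written a perfect fifteenth down.
Db5 becomes Db3
C4 becomes C2
D#4 becomes D#2
F##5 becomes F##3
A4 becomes A2
Ab5 becomes Ab3
A4 becomes A2
Ab5 becomes Ab3

Db3 C2 D#2 F##3 A2 Ab3 A2 Ab3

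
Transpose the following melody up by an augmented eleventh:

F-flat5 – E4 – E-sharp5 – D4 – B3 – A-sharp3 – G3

Fb5 → Bb6
E4 → A#5
E#5 → A##6
D4 → G#5
B3 → E#5
A#3 → D##5
G3 → C#5

Bb6 A#5 A##6 G#5 E#5 D##5 C#5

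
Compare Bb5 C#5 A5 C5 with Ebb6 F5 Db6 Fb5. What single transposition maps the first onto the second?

up a diminished fourth

Take the first pair: Bb5 → Ebb6. B to E spans 4 letter names, so the interval is some kind of fourth.
Bb5 to Ebb6 is 4 semitones, which makes it a diminished fourth; the second version is higher, so the direction is up.
Checking another pair — C5 → Fb5 — gives the same interval.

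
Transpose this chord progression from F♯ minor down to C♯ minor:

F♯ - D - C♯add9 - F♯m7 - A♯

F♯ minor down to C♯ minor is a perfect fourth; each chord root moves by that interval while the quality stays the same.
F♯: root F♯ down a perfect fourth → C#, giving C#.
D: root D down a perfect fourth → A, giving A.
C♯add9: root C♯ down a perfect fourth → G#, giving G#add9.
F♯m7: root F♯ down a perfect fourth → C#, giving C#m7.
A♯: root A♯ down a perfect fourth → E#, giving E#.

C# A G#add9 C#m7 E#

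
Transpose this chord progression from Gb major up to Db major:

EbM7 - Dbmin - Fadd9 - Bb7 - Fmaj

BbM7 Abmin Cadd9 F7 Cmaj

Gb major up to Db major is a perfect fifth; each chord root moves by that interval while the quality stays the same.
EbM7: root Eb up a perfect fifth → Bb, giving BbM7.
Dbmin: root Db up a perfect fifth → Ab, giving Abmin.
Fadd9: root F up a perfect fifth → C, giving Cadd9.
Bb7: root Bb up a perfect fifth → F, giving F7.
Fmaj: root F up a perfect fifth → C, giving Cmaj.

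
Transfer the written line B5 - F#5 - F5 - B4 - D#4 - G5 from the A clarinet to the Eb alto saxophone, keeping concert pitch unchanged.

First find concert pitch: the A clarinet sounds a minor third below written, so B5 F#5 F5 B4 D#4 G5 sounds G#5 D#5 D5 G#4 B#3 E5.
Then write for Eb alto saxophone: it sounds a major sixth below written, so the part must be a major sixth above concert.
G#5 → E#6
D#5 → B#5
D5 → B5
G#4 → E#5
B#3 → G##4
E5 → C#6

E#6 B#5 B5 E#5 G##4 C#6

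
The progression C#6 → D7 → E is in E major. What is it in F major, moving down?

D6 Eb7 F

E major down to F major is a major seventh; each chord root moves by that interval while the quality stays the same.
C#6: root C# down a major seventh → D, giving D6.
D7: root D down a major seventh → Eb, giving Eb7.
E: root E down a major seventh → F, giving F.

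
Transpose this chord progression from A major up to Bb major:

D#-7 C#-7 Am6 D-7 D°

E-7 D-7 Bbm6 Eb-7 Eb°

A major up to Bb major is a minor second; each chord root moves by that interval while the quality stays the same.
D#-7: root D# up a minor second → E, giving E-7.
C#-7: root C# up a minor second → D, giving D-7.
Am6: root A up a minor second → Bb, giving Bbm6.
D-7: root D up a minor second → Eb, giving Eb-7.
D°: root D up a minor second → Eb, giving Eb°.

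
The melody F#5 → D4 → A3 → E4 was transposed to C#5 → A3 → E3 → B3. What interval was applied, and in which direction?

down a perfect fourth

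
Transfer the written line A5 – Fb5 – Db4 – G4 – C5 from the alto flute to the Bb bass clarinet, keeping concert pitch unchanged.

F#6 Db6 Bb4 E5 A5

First find concert pitch: the alto flute sounds a perfect fourth below written, so A5 Fb5 Db4 G4 C5 sounds E5 Cb5 Ab3 D4 G4.
Then write for Bb bass clarinet: it sounds a major ninth below written, so the part must be a major ninth above concert.
E5 → F#6
Cb5 → Db6
Ab3 → Bb4
D4 → E5
G4 → A5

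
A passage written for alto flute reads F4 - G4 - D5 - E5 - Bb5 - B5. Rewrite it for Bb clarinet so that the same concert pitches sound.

First find concert pitch: the alto flute sounds a perfect fourth below written, so F4 G4 D5 E5 Bb5 B5 sounds C4 D4 A4 B4 F5 F#5.
Then write for Bb clarinet: it sounds a major second below written, so the part must be a major second above concert.
C4 → D4
D4 → E4
A4 → B4
B4 → C#5
F5 → G5
F#5 → G#5

D4 E4 B4 C#5 G5 G#5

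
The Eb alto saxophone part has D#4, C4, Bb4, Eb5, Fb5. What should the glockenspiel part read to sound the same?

First find concert pitch: the Eb alto saxophone sounds a major sixth below written, so D#4 C4 Bb4 Eb5 Fb5 sounds F#3 Eb3 Db4 Gb4 Abb4.
Then write for glockenspiel: it sounds a perfect fifteenth above written, so the part must be a perfect fifteenth below concert.
F#3 → F#1
Eb3 → Eb1
Db4 → Db2
Gb4 → Gb2
Abb4 → Abb2

F#1 Eb1 Db2 Gb2 Abb2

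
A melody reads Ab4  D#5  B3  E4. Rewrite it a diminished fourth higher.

Dbb5 G5 Eb4 Ab4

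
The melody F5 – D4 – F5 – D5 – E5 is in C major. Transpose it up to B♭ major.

Eb6 C5 Eb6 C6 D6

From C up to B♭ is a minor seventh; apply that to each pitch.
F5 to Eb6
D4 to C5
F5 to Eb6
D5 to C6
E5 to D6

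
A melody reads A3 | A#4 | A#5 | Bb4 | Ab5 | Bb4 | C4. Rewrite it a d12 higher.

A3 gives Eb5
A#4 gives E6
A#5 gives E7
Bb4 gives Fb6
Ab5 gives Ebb7
Bb4 gives Fb6
C4 gives Gb5

Eb5 E6 E7 Fb6 Ebb7 Fb6 Gb5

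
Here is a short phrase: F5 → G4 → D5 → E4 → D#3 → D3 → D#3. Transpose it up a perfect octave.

F6 G5 D6 E5 D#4 D4 D#4

F5: an octave up reaches F, and 12 semitones makes it F6.
A perfect octave up from G4 gives G5.
D5 up a perfect octave is D6.
A perfect octave up from E4 gives E5.
D#3 up a perfect octave is D#4.
D3: an octave up reaches D, and 12 semitones makes it D4.
D#3 up a perfect octave is D#4.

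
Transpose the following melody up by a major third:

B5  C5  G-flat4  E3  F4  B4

A major third up from B5 gives D#6.
C5: a third up reaches E, and 4 semitones makes it E5.
A major third up from Gb4 gives Bb4.
E3: a third up reaches G, and 4 semitones makes it G#3.
A major third up from F4 gives A4.
A major third up from B4 gives D#5.

D#6 E5 Bb4 G#3 A4 D#5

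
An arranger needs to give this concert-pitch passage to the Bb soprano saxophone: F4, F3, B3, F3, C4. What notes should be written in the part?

Written C4 sounds as Bb3 on the Bb soprano saxophone, so concert pitches are written a major second up.
F4 becomes G4
F3 becomes G3
B3 becomes C#4
F3 becomes G3
C4 becomes D4

G4 G3 C#4 G3 D4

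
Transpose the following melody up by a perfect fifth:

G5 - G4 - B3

G5 -> D6
G4 -> D5
B3 -> F#4

D6 D5 F#4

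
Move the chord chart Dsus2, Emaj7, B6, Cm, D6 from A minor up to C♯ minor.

F#sus2 G#maj7 D#6 Em F#6

A minor up to C♯ minor is a major third; each chord root moves by that interval while the quality stays the same.
Dsus2: root D up a major third → F#, giving F#sus2.
Emaj7: root E up a major third → G#, giving G#maj7.
B6: root B up a major third → D#, giving D#6.
Cm: root C up a major third → E, giving Em.
D6: root D up a major third → F#, giving F#6.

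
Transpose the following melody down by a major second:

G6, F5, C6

F6 Eb5 Bb5

G6 down a major second is F6.
A major second down from F5 gives Eb5.
C6: a second down reaches B, and 2 semitones makes it Bb5.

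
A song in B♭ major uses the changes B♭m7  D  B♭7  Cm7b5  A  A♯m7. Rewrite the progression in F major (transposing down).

Fm7 A F7 Gm7b5 E E#m7

B♭ major down to F major is a perfect fourth; each chord root moves by that interval while the quality stays the same.
B♭m7: root B♭ down a perfect fourth → F, giving Fm7.
D: root D down a perfect fourth → A, giving A.
B♭7: root B♭ down a perfect fourth → F, giving F7.
Cm7b5: root C down a perfect fourth → G, giving Gm7b5.
A: root A down a perfect fourth → E, giving E.
A♯m7: root A♯ down a perfect fourth → E#, giving E#m7.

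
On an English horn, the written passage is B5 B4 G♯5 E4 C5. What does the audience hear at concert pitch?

E5 E4 C#5 A3 F4

The English horn sounds a perfect fifth below written, so transpose each written note down a perfect fifth.
B5 -> E5
B4 -> E4
G#5 -> C#5
E4 -> A3
C5 -> F4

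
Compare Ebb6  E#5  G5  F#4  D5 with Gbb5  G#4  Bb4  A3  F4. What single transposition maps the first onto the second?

Take the first pair: Ebb6 → Gbb5. E to G spans 6 letter names, so the interval is some kind of sixth.
Gbb5 to Ebb6 is 9 semitones, which makes it a major sixth; the second version is lower, so the direction is down.
Checking another pair — D5 → F4 — gives the same interval.

down a major sixth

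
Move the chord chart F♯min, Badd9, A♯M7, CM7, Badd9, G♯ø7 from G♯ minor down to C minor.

Bbmin Ebadd9 DM7 FbM7 Ebadd9 Cø7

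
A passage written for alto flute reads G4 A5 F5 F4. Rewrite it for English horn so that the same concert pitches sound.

A4 B5 G5 G4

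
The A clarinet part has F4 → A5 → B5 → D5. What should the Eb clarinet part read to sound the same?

First find concert pitch: the A clarinet sounds a minor third below written, so F4 A5 B5 D5 sounds D4 F#5 G#5 B4.
Then write for Eb clarinet: it sounds a minor third above written, so the part must be a minor third below concert.
D4 → B3
F#5 → D#5
G#5 → E#5
B4 → G#4

B3 D#5 E#5 G#4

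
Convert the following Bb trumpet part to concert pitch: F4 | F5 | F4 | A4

The Bb trumpet sounds a major second below written, so transpose each written note down a major second.
F4 to Eb4
F5 to Eb5
F4 to Eb4
A4 to G4

Eb4 Eb5 Eb4 G4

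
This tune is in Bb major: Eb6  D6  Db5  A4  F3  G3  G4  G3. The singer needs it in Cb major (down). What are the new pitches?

Fb5 Eb5 Ebb4 Bb3 Gb2 Ab2 Ab3 Ab2

From Bb down to Cb is a major seventh; apply that to each pitch.
Eb6 -> Fb5
D6 -> Eb5
Db5 -> Ebb4
A4 -> Bb3
F3 -> Gb2
G3 -> Ab2
G4 -> Ab3
G3 -> Ab2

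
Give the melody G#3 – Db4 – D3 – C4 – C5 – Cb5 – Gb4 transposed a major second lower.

F#3 Cb4 C3 Bb3 Bb4 Bbb4 Fb4

G#3 -> F#3
Db4 -> Cb4
D3 -> C3
C4 -> Bb3
C5 -> Bb4
Cb5 -> Bbb4
Gb4 -> Fb4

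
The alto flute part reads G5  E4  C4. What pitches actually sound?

Written C4 on the alto flute sounds as G3, a perfect fourth lower; apply that shift to every note.
G5 -> D5
E4 -> B3
C4 -> G3

D5 B3 G3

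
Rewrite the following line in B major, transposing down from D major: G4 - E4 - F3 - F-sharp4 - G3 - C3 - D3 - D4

E4 C#4 D3 D#4 E3 A2 B2 B3

From D down to B is a minor third; apply that to each pitch.
G4 -> E4
E4 -> C#4
F3 -> D3
F#4 -> D#4
G3 -> E3
C3 -> A2
D3 -> B2
D4 -> B3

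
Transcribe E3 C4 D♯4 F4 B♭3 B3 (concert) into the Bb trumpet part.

The Bb trumpet sounds a major second below written, so the written part must be a major second above concert — transpose each note up.
E3 -> F#3
C4 -> D4
D#4 -> E#4
F4 -> G4
Bb3 -> C4
B3 -> C#4

F#3 D4 E#4 G4 C4 C#4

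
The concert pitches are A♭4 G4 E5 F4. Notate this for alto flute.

Written C4 sounds as G3 on the alto flute, so concert pitches are written a perfect fourth up.
Ab4 gives Db5
G4 gives C5
E5 gives A5
F4 gives Bb4

Db5 C5 A5 Bb4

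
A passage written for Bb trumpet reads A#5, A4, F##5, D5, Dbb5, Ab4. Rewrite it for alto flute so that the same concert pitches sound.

First find concert pitch: the Bb trumpet sounds a major second below written, so A#5 A4 F##5 D5 Dbb5 Ab4 sounds G#5 G4 E#5 C5 Cbb5 Gb4.
Then write for alto flute: it sounds a perfect fourth below written, so the part must be a perfect fourth above concert.
G#5 → C#6
G4 → C5
E#5 → A#5
C5 → F5
Cbb5 → Fbb5
Gb4 → Cb5

C#6 C5 A#5 F5 Fbb5 Cb5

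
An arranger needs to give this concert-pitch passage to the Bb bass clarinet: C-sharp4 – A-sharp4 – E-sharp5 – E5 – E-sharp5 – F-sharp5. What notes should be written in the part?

D#5 B#5 F##6 F#6 F##6 G#6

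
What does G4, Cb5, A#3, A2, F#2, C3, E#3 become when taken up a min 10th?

G4: a tenth up reaches B, and 15 semitones makes it Bb5.
Cb5 up a minor tenth is Ebb6.
A#3: a tenth up reaches C, and 15 semitones makes it C#5.
A2: a tenth up reaches C, and 15 semitones makes it C4.
F#2 up a minor tenth is A3.
C3 up a minor tenth is Eb4.
E#3 up a minor tenth is G#4.

Bb5 Ebb6 C#5 C4 A3 Eb4 G#4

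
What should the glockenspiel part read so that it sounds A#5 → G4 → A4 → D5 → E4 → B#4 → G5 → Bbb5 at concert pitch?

A#3 G2 A2 D3 E2 B#2 G3 Bbb3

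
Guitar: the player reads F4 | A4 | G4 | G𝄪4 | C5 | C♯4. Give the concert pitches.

Written C4 on the guitar sounds as C3, a perfect octave lower; apply that shift to every note.
F4 to F3
A4 to A3
G4 to G3
G##4 to G##3
C5 to C4
C#4 to C#3

F3 A3 G3 G##3 C4 C#3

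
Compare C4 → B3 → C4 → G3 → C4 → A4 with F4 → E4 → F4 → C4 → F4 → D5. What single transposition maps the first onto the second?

up a perfect fourth

From C4 to F4 is 4 letter names — a fourth of some quality.
C4 to F4 is 5 semitones, which makes it a perfect fourth; the second version is higher, so the direction is up.
Checking another pair — A4 → D5 — gives the same interval.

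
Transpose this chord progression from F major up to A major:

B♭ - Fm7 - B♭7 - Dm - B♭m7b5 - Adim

D Am7 D7 F#m Dm7b5 C#dim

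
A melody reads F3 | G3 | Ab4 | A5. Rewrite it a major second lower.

Eb3 F3 Gb4 G5

F3 down a major second is Eb3.
G3: a second down reaches F, and 2 semitones makes it F3.
Ab4 down a major second is Gb4.
A5: a second down reaches G, and 2 semitones makes it G5.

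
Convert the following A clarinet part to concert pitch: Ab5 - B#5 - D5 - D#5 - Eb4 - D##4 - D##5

F5 G##5 B4 B#4 C4 B##3 B##4

The A clarinet sounds a minor third below written, so transpose each written note down a minor third.
Ab5 to F5
B#5 to G##5
D5 to B4
D#5 to B#4
Eb4 to C4
D##4 to B##3
D##5 to B##4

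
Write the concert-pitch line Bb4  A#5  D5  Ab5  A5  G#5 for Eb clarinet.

Written C4 sounds as Eb4 on the Eb clarinet, so concert pitches are written a minor third down.
Bb4 becomes G4
A#5 becomes F##5
D5 becomes B4
Ab5 becomes F5
A5 becomes F#5
G#5 becomes E#5

G4 F##5 B4 F5 F#5 E#5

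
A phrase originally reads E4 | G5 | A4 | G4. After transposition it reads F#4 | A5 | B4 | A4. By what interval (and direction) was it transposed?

up a major second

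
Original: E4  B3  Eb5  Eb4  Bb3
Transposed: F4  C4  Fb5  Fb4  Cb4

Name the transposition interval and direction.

From E4 to F4 is 2 letter names — a second of some quality.
E4 to F4 is 1 semitone, which makes it a minor second; the second version is higher, so the direction is up.
Checking another pair — Bb3 → Cb4 — gives the same interval.

up a minor second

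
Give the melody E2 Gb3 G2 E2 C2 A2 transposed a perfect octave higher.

E2 → E3
Gb3 → Gb4
G2 → G3
E2 → E3
C2 → C3
A2 → A3

E3 Gb4 G3 E3 C3 A3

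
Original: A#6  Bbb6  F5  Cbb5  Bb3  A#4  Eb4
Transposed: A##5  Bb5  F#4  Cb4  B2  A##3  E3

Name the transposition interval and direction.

From A#6 to A##5 is 8 letter names — an octave of some quality.
A##5 to A#6 is 11 semitones, which makes it a diminished octave; the second version is lower, so the direction is down.
Checking another pair — Eb4 → E3 — gives the same interval.

down a diminished octave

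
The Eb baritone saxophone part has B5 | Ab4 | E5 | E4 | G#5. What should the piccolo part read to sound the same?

First find concert pitch: the Eb baritone saxophone sounds a major thirteenth below written, so B5 Ab4 E5 E4 G#5 sounds D4 Cb3 G3 G2 B3.
Then write for piccolo: it sounds a perfect octave above written, so the part must be a perfect octave below concert.
D4 → D3
Cb3 → Cb2
G3 → G2
G2 → G1
B3 → B2

D3 Cb2 G2 G1 B2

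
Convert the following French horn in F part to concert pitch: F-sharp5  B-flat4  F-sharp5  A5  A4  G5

Written C4 on the French horn in F sounds as F3, a perfect fifth lower; apply that shift to every note.
F#5 → B4
Bb4 → Eb4
F#5 → B4
A5 → D5
A4 → D4
G5 → C5

B4 Eb4 B4 D5 D4 C5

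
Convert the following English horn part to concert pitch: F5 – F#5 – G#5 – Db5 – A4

Written C4 on the English horn sounds as F3, a perfect fifth lower; apply that shift to every note.
F5 to Bb4
F#5 to B4
G#5 to C#5
Db5 to Gb4
A4 to D4

Bb4 B4 C#5 Gb4 D4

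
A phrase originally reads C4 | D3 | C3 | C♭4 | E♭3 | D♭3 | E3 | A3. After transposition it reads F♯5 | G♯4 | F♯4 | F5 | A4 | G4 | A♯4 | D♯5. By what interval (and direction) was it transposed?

From C4 to F#5 is 11 letter names — an eleventh of some quality.
C4 to F#5 is 18 semitones, which makes it an augmented eleventh; the second version is higher, so the direction is up.
Checking another pair — A3 → D#5 — gives the same interval.

up an augmented eleventh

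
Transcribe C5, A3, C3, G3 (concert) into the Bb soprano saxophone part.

D5 B3 D3 A3

The Bb soprano saxophone sounds a major second below written, so the written part must be a major second above concert — transpose each note up.
C5 becomes D5
A3 becomes B3
C3 becomes D3
G3 becomes A3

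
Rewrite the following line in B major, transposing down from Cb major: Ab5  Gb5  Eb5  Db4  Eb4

G#5 F#5 D#5 C#4 D#4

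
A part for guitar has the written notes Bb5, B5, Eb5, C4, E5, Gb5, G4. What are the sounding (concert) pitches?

Written C4 on the guitar sounds as C3, a perfect octave lower; apply that shift to every note.
Bb5 to Bb4
B5 to B4
Eb5 to Eb4
C4 to C3
E5 to E4
Gb5 to Gb4
G4 to G3

Bb4 B4 Eb4 C3 E4 Gb4 G3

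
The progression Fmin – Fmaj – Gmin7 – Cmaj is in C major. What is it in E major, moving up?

Amin Amaj Bmin7 Emaj

C major up to E major is a major third; each chord root moves by that interval while the quality stays the same.
Fmin: root F up a major third → A, giving Amin.
Fmaj: root F up a major third → A, giving Amaj.
Gmin7: root G up a major third → B, giving Bmin7.
Cmaj: root C up a major third → E, giving Emaj.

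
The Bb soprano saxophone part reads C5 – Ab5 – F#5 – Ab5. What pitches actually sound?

Written C4 on the Bb soprano saxophone sounds as Bb3, a major second lower; apply that shift to every note.
C5 becomes Bb4
Ab5 becomes Gb5
F#5 becomes E5
Ab5 becomes Gb5

Bb4 Gb5 E5 Gb5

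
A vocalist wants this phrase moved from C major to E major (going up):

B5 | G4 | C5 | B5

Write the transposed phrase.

From C up to E is a major third; apply that to each pitch.
B5 becomes D#6
G4 becomes B4
C5 becomes E5
B5 becomes D#6

D#6 B4 E5 D#6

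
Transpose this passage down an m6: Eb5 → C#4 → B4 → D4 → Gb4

G4 E#3 D#4 F#3 Bb3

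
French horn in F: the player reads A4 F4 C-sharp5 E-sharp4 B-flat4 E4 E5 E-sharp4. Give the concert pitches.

D4 Bb3 F#4 A#3 Eb4 A3 A4 A#3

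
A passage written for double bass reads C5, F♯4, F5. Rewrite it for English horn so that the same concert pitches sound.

First find concert pitch: the double bass sounds a perfect octave below written, so C5 F♯4 F5 sounds C4 F#3 F4.
Then write for English horn: it sounds a perfect fifth below written, so the part must be a perfect fifth above concert.
C4 → G4
F#3 → C#4
F4 → C5

G4 C#4 C5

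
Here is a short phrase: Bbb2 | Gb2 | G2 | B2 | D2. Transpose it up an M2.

Bbb2 up a major second is Cb3.
Gb2: a second up reaches A, and 2 semitones makes it Ab2.
A major second up from G2 gives A2.
B2 up a major second is C#3.
A major second up from D2 gives E2.

Cb3 Ab2 A2 C#3 E2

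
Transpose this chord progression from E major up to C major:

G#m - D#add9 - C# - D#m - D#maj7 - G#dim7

Em Badd9 A Bm Bmaj7 Edim7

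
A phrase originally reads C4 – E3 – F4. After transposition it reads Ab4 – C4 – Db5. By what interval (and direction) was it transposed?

From C4 to Ab4 is 6 letter names — a sixth of some quality.
C4 to Ab4 is 8 semitones, which makes it a minor sixth; the second version is higher, so the direction is up.
Checking another pair — F4 → Db5 — gives the same interval.

up a minor sixth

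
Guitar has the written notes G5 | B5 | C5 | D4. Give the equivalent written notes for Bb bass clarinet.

First find concert pitch: the guitar sounds a perfect octave below written, so G5 B5 C5 D4 sounds G4 B4 C4 D3.
Then write for Bb bass clarinet: it sounds a major ninth below written, so the part must be a major ninth above concert.
G4 → A5
B4 → C#6
C4 → D5
D3 → E4

A5 C#6 D5 E4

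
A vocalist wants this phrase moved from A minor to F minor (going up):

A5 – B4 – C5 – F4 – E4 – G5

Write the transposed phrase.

From A up to F is a minor sixth; apply that to each pitch.
A5 becomes F6
B4 becomes G5
C5 becomes Ab5
F4 becomes Db5
E4 becomes C5
G5 becomes Eb6

F6 G5 Ab5 Db5 C5 Eb6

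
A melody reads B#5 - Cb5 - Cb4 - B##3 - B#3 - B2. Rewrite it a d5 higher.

B#5: a fifth up reaches F, and 6 semitones makes it F#6.
A diminished fifth up from Cb5 gives Gbb5.
A diminished fifth up from Cb4 gives Gbb4.
B##3 up a diminished fifth is F##4.
A diminished fifth up from B#3 gives F#4.
B2: a fifth up reaches F, and 6 semitones makes it F3.

F#6 Gbb5 Gbb4 F##4 F#4 F3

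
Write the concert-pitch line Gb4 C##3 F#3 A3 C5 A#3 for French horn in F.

Db5 G##3 C#4 E4 G5 E#4

The French horn in F sounds a perfect fifth below written, so the written part must be a perfect fifth above concert — transpose each note up.
Gb4 gives Db5
C##3 gives G##3
F#3 gives C#4
A3 gives E4
C5 gives G5
A#3 gives E#4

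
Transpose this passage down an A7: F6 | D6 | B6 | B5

Gbb5 Ebb5 Cb6 Cb5

F6 gives Gbb5
D6 gives Ebb5
B6 gives Cb6
B5 gives Cb5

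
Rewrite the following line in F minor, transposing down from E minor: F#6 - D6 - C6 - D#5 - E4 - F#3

G5 Eb5 Db5 E4 F3 G2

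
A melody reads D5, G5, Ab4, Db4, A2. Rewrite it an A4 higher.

D5 -> G#5
G5 -> C#6
Ab4 -> D5
Db4 -> G4
A2 -> D#3

G#5 C#6 D5 G4 D#3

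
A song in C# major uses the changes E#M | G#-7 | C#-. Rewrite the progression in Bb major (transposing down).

DM F-7 Bb-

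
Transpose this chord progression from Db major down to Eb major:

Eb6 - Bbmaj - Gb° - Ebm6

F6 Cmaj Ab° Fm6

Db major down to Eb major is a minor seventh; each chord root moves by that interval while the quality stays the same.
Eb6: root Eb down a minor seventh → F, giving F6.
Bbmaj: root Bb down a minor seventh → C, giving Cmaj.
Gb°: root Gb down a minor seventh → Ab, giving Ab°.
Ebm6: root Eb down a minor seventh → F, giving Fm6.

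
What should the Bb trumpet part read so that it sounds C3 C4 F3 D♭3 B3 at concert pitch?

Written C4 sounds as Bb3 on the Bb trumpet, so concert pitches are written a major second up.
C3 → D3
C4 → D4
F3 → G3
Db3 → Eb3
B3 → C#4

D3 D4 G3 Eb3 C#4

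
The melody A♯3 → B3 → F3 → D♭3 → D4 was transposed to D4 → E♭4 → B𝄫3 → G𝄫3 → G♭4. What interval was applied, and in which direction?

up a diminished fourth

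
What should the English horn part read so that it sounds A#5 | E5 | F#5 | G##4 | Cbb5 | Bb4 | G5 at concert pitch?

E#6 B5 C#6 D##5 Gbb5 F5 D6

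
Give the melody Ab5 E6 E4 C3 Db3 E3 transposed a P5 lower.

Ab5 → Db5
E6 → A5
E4 → A3
C3 → F2
Db3 → Gb2
E3 → A2

Db5 A5 A3 F2 Gb2 A2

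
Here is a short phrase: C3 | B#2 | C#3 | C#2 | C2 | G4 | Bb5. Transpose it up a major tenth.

C3: a tenth up reaches E, and 16 semitones makes it E4.
A major tenth up from B#2 gives D##4.
C#3 up a major tenth is E#4.
C#2 up a major tenth is E#3.
C2: a tenth up reaches E, and 16 semitones makes it E3.
G4 up a major tenth is B5.
Bb5 up a major tenth is D7.

E4 D##4 E#4 E#3 E3 B5 D7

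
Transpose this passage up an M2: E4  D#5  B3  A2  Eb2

A major second up from E4 gives F#4.
D#5 up a major second is E#5.
B3 up a major second is C#4.
A2 up a major second is B2.
A major second up from Eb2 gives F2.

F#4 E#5 C#4 B2 F2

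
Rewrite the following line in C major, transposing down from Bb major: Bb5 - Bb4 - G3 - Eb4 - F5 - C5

C5 C4 A2 F3 G4 D4

From Bb down to C is a minor seventh; apply that to each pitch.
Bb5 to C5
Bb4 to C4
G3 to A2
Eb4 to F3
F5 to G4
C5 to D4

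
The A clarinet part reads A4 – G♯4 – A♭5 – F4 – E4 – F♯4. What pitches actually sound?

F#4 E#4 F5 D4 C#4 D#4

The A clarinet sounds a minor third below written, so transpose each written note down a minor third.
A4 becomes F#4
G#4 becomes E#4
Ab5 becomes F5
F4 becomes D4
E4 becomes C#4
F#4 becomes D#4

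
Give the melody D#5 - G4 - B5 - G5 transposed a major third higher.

D#5: a third up reaches F, and 4 semitones makes it F##5.
A major third up from G4 gives B4.
A major third up from B5 gives D#6.
A major third up from G5 gives B5.

F##5 B4 D#6 B5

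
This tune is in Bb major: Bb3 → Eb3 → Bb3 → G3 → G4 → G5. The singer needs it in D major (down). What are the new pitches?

Bb major to D major down is a minor sixth, so every note moves down by that interval.
Bb3 becomes D3
Eb3 becomes G2
Bb3 becomes D3
G3 becomes B2
G4 becomes B3
G5 becomes B4

D3 G2 D3 B2 B3 B4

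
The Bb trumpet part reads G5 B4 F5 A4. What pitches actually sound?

Written C4 on the Bb trumpet sounds as Bb3, a major second lower; apply that shift to every note.
G5 -> F5
B4 -> A4
F5 -> Eb5
A4 -> G4

F5 A4 Eb5 G4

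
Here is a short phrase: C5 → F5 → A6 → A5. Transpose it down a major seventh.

C5 gives Db4
F5 gives Gb4
A6 gives Bb5
A5 gives Bb4

Db4 Gb4 Bb5 Bb4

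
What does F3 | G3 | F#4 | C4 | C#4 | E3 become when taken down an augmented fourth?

Cb3 Db3 C4 Gb3 G3 Bb2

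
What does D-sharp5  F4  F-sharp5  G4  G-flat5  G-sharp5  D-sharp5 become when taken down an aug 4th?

A4 Cb4 C5 Db4 Dbb5 D5 A4

D#5 down an augmented fourth is A4.
F4: a fourth down reaches C, and 6 semitones makes it Cb4.
F#5 down an augmented fourth is C5.
G4 down an augmented fourth is Db4.
Gb5 down an augmented fourth is Dbb5.
G#5 down an augmented fourth is D5.
An augmented fourth down from D#5 gives A4.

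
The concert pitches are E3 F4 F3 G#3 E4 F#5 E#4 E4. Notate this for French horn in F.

B3 C5 C4 D#4 B4 C#6 B#4 B4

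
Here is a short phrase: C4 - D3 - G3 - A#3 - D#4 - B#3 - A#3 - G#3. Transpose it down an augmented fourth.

An augmented fourth down from C4 gives Gb3.
An augmented fourth down from D3 gives Ab2.
G3: a fourth down reaches D, and 6 semitones makes it Db3.
A#3: a fourth down reaches E, and 6 semitones makes it E3.
D#4 down an augmented fourth is A3.
B#3 down an augmented fourth is F#3.
A#3 down an augmented fourth is E3.
G#3 down an augmented fourth is D3.

Gb3 Ab2 Db3 E3 A3 F#3 E3 D3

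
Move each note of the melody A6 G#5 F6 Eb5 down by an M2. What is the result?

A6 down a major second is G6.
G#5 down a major second is F#5.
F6: a second down reaches E, and 2 semitones makes it Eb6.
Eb5: a second down reaches D, and 2 semitones makes it Db5.

G6 F#5 Eb6 Db5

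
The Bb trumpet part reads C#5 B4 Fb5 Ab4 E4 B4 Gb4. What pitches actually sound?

B4 A4 Ebb5 Gb4 D4 A4 Fb4

Written C4 on the Bb trumpet sounds as Bb3, a major second lower; apply that shift to every note.
C#5 to B4
B4 to A4
Fb5 to Ebb5
Ab4 to Gb4
E4 to D4
B4 to A4
Gb4 to Fb4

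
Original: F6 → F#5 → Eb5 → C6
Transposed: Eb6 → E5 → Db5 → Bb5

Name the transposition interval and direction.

From F6 to Eb6 is 2 letter names — a second of some quality.
Eb6 to F6 is 2 semitones, which makes it a major second; the second version is lower, so the direction is down.
Checking another pair — C6 → Bb5 — gives the same interval.

down a major second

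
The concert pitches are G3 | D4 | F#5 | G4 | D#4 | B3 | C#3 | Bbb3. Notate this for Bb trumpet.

The Bb trumpet sounds a major second below written, so the written part must be a major second above concert — transpose each note up.
G3 to A3
D4 to E4
F#5 to G#5
G4 to A4
D#4 to E#4
B3 to C#4
C#3 to D#3
Bbb3 to Cb4

A3 E4 G#5 A4 E#4 C#4 D#3 Cb4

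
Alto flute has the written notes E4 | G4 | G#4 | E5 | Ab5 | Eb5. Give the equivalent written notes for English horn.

F#4 A4 A#4 F#5 Bb5 F5

First find concert pitch: the alto flute sounds a perfect fourth below written, so E4 G4 G#4 E5 Ab5 Eb5 sounds B3 D4 D#4 B4 Eb5 Bb4.
Then write for English horn: it sounds a perfect fifth below written, so the part must be a perfect fifth above concert.
B3 → F#4
D4 → A4
D#4 → A#4
B4 → F#5
Eb5 → Bb5
Bb4 → F5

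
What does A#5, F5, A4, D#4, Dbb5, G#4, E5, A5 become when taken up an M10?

A#5: a tenth up reaches C, and 16 semitones makes it C##7.
F5 up a major tenth is A6.
A major tenth up from A4 gives C#6.
A major tenth up from D#4 gives F##5.
Dbb5: a tenth up reaches F, and 16 semitones makes it Fb6.
A major tenth up from G#4 gives B#5.
E5: a tenth up reaches G, and 16 semitones makes it G#6.
A5 up a major tenth is C#7.

C##7 A6 C#6 F##5 Fb6 B#5 G#6 C#7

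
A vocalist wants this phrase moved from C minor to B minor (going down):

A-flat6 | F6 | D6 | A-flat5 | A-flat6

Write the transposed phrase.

G6 E6 C#6 G5 G6

From C down to B is a minor second; apply that to each pitch.
Ab6 -> G6
F6 -> E6
D6 -> C#6
Ab5 -> G5
Ab6 -> G6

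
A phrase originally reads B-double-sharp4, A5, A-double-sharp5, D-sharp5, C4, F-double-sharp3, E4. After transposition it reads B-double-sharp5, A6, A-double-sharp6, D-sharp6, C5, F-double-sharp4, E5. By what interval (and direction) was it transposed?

up a perfect octave

Take the first pair: B##4 → B##5. B to B spans 8 letter names, so the interval is some kind of octave.
B##4 to B##5 is 12 semitones, which makes it a perfect octave; the second version is higher, so the direction is up.
Checking another pair — E4 → E5 — gives the same interval.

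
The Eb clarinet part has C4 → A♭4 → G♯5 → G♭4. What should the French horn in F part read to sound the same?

First find concert pitch: the Eb clarinet sounds a minor third above written, so C4 A♭4 G♯5 G♭4 sounds Eb4 Cb5 B5 Bbb4.
Then write for French horn in F: it sounds a perfect fifth below written, so the part must be a perfect fifth above concert.
Eb4 → Bb4
Cb5 → Gb5
B5 → F#6
Bbb4 → Fb5

Bb4 Gb5 F#6 Fb5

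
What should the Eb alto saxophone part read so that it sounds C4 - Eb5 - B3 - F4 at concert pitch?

A4 C6 G#4 D5

Written C4 sounds as Eb3 on the Eb alto saxophone, so concert pitches are written a major sixth up.
C4 → A4
Eb5 → C6
B3 → G#4
F4 → D5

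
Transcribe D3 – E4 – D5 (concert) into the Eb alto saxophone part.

B3 C#5 B5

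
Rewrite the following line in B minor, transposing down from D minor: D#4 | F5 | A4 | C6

B#3 D5 F#4 A5

D minor to B minor down is a minor third, so every note moves down by that interval.
D#4 -> B#3
F5 -> D5
A4 -> F#4
C6 -> A5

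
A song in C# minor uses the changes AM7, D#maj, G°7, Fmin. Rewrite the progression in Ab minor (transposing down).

FbM7 Bbmaj Ebb°7 Dbbmin

C# minor down to Ab minor is an augmented third; each chord root moves by that interval while the quality stays the same.
AM7: root A down an augmented third → Fb, giving FbM7.
D#maj: root D# down an augmented third → Bb, giving Bbmaj.
G°7: root G down an augmented third → Ebb, giving Ebb°7.
Fmin: root F down an augmented third → Dbb, giving Dbbmin.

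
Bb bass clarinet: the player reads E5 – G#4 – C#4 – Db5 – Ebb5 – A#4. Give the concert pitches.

D4 F#3 B2 Cb4 Dbb4 G#3

Written C4 on the Bb bass clarinet sounds as Bb2, a major ninth lower; apply that shift to every note.
E5 -> D4
G#4 -> F#3
C#4 -> B2
Db5 -> Cb4
Ebb5 -> Dbb4
A#4 -> G#3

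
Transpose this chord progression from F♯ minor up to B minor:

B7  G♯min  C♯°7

E7 C#min F#°7

F♯ minor up to B minor is a perfect fourth; each chord root moves by that interval while the quality stays the same.
B7: root B up a perfect fourth → E, giving E7.
G♯min: root G♯ up a perfect fourth → C#, giving C#min.
C♯°7: root C♯ up a perfect fourth → F#, giving F#°7.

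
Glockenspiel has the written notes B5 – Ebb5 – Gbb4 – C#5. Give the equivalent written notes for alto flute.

E8 Abb7 Cbb7 F#7

First find concert pitch: the glockenspiel sounds a perfect fifteenth above written, so B5 Ebb5 Gbb4 C#5 sounds B7 Ebb7 Gbb6 C#7.
Then write for alto flute: it sounds a perfect fourth below written, so the part must be a perfect fourth above concert.
B7 → E8
Ebb7 → Abb7
Gbb6 → Cbb7
C#7 → F#7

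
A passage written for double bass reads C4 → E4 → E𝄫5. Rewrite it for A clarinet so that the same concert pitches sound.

Eb3 G3 Gbb4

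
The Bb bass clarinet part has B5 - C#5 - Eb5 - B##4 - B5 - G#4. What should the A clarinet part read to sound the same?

First find concert pitch: the Bb bass clarinet sounds a major ninth below written, so B5 C#5 Eb5 B##4 B5 G#4 sounds A4 B3 Db4 A##3 A4 F#3.
Then write for A clarinet: it sounds a minor third below written, so the part must be a minor third above concert.
A4 → C5
B3 → D4
Db4 → Fb4
A##3 → C##4
A4 → C5
F#3 → A3

C5 D4 Fb4 C##4 C5 A3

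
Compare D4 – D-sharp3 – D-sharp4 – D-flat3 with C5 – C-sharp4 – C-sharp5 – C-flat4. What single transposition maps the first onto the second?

Take the first pair: D4 → C5. D to C spans 7 letter names, so the interval is some kind of seventh.
D4 to C5 is 10 semitones, which makes it a minor seventh; the second version is higher, so the direction is up.
Checking another pair — Db3 → Cb4 — gives the same interval.

up a minor seventh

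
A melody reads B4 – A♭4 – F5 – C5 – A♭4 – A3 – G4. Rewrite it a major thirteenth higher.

A major thirteenth up from B4 gives G#6.
Ab4 up a major thirteenth is F6.
F5 up a major thirteenth is D7.
C5: a thirteenth up reaches A, and 21 semitones makes it A6.
Ab4 up a major thirteenth is F6.
A3: a thirteenth up reaches F, and 21 semitones makes it F#5.
G4: a thirteenth up reaches E, and 21 semitones makes it E6.

G#6 F6 D7 A6 F6 F#5 E6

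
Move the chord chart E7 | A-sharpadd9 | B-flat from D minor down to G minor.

A7 D#add9 Eb

D minor down to G minor is a perfect fifth; each chord root moves by that interval while the quality stays the same.
E7: root E down a perfect fifth → A, giving A7.
A-sharpadd9: root A-sharp down a perfect fifth → D#, giving D#add9.
B-flat: root B-flat down a perfect fifth → Eb, giving Eb.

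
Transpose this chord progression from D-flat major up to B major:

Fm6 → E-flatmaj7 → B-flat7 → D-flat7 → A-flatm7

D#m6 C#maj7 G#7 B7 F#m7

D-flat major up to B major is an augmented sixth; each chord root moves by that interval while the quality stays the same.
Fm6: root F up an augmented sixth → D#, giving D#m6.
E-flatmaj7: root E-flat up an augmented sixth → C#, giving C#maj7.
B-flat7: root B-flat up an augmented sixth → G#, giving G#7.
D-flat7: root D-flat up an augmented sixth → B, giving B7.
A-flatm7: root A-flat up an augmented sixth → F#, giving F#m7.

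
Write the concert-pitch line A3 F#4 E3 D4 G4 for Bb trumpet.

B3 G#4 F#3 E4 A4

The Bb trumpet sounds a major second below written, so the written part must be a major second above concert — transpose each note up.
A3 gives B3
F#4 gives G#4
E3 gives F#3
D4 gives E4
G4 gives A4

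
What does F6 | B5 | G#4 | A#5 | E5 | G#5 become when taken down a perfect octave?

F5 B4 G#3 A#4 E4 G#4

F6 -> F5
B5 -> B4
G#4 -> G#3
A#5 -> A#4
E5 -> E4
G#5 -> G#4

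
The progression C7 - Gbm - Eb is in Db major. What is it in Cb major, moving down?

Db major down to Cb major is a major second; each chord root moves by that interval while the quality stays the same.
C7: root C down a major second → Bb, giving Bb7.
Gbm: root Gb down a major second → Fb, giving Fbm.
Eb: root Eb down a major second → Db, giving Db.

Bb7 Fbm Db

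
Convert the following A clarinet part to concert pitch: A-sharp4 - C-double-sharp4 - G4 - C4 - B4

Written C4 on the A clarinet sounds as A3, a minor third lower; apply that shift to every note.
A#4 becomes F##4
C##4 becomes A##3
G4 becomes E4
C4 becomes A3
B4 becomes G#4

F##4 A##3 E4 A3 G#4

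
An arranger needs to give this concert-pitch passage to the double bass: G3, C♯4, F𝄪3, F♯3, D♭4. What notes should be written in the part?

Written C4 sounds as C3 on the double bass, so concert pitches are written a perfect octave up.
G3 becomes G4
C#4 becomes C#5
F##3 becomes F##4
F#3 becomes F#4
Db4 becomes Db5

G4 C#5 F##4 F#4 Db5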